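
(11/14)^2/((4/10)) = 1.54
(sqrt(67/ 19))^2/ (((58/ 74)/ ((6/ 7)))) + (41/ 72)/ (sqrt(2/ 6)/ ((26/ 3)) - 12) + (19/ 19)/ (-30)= 42525553723/ 11263327110 - 533 * sqrt(3)/ 3504276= 3.78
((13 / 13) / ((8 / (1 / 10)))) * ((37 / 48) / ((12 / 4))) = 0.00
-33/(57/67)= -737/19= -38.79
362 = 362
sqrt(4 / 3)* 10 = 20* sqrt(3) / 3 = 11.55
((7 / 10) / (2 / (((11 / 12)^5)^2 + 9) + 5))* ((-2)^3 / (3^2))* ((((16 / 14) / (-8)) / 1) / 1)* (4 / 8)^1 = 1166387405234 / 136791145868985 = 0.01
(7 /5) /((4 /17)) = 119 /20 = 5.95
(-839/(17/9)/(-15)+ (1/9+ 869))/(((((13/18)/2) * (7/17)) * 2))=1375046/455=3022.08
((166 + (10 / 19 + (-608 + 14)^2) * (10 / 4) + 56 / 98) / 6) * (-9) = -352020897 / 266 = -1323386.83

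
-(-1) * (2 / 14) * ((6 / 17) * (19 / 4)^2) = 1083 / 952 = 1.14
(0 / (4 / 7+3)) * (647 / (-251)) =0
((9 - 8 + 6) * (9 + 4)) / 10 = 91 / 10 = 9.10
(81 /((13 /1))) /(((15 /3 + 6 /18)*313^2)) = 243 /20377552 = 0.00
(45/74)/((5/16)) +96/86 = 4872/1591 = 3.06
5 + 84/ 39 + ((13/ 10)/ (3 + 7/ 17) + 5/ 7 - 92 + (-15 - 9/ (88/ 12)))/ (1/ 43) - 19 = -2681420407/ 580580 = -4618.52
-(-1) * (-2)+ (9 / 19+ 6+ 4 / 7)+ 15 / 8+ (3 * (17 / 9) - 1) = 36985 / 3192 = 11.59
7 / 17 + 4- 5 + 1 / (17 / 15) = 5 / 17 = 0.29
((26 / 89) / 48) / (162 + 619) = 13 / 1668216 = 0.00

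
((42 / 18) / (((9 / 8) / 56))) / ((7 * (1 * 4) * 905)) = 0.00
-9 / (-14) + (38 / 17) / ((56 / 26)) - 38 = -4322 / 119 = -36.32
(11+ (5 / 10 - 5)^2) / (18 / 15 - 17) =-625 / 316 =-1.98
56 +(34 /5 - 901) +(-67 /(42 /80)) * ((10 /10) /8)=-854.15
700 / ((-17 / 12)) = -494.12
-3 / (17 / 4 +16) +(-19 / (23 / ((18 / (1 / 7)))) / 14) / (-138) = -2693 / 28566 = -0.09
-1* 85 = -85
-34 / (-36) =17 / 18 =0.94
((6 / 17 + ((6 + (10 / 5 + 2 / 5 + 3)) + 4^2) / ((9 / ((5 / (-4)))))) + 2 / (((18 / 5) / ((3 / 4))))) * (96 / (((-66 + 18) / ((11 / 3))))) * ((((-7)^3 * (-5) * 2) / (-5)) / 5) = -7010234 / 2295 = -3054.57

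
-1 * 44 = -44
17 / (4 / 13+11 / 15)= 3315 / 203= 16.33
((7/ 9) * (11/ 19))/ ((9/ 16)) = 1232/ 1539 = 0.80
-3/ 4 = -0.75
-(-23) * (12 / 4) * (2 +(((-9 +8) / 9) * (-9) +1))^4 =17664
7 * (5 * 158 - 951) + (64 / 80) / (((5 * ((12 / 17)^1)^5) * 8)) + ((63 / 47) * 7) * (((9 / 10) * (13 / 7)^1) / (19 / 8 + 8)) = -54619681674163 / 48534681600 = -1125.37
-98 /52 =-49 /26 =-1.88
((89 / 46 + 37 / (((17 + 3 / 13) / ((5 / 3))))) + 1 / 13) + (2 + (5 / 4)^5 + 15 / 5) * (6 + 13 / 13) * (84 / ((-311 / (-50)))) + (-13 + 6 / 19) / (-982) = 1787965094452309 / 2331824896128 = 766.77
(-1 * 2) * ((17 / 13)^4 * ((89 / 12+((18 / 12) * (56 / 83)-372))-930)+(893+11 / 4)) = 5774.09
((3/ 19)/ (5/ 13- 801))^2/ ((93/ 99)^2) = 1656369/ 37580725217344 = 0.00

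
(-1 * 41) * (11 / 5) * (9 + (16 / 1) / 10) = -23903 / 25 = -956.12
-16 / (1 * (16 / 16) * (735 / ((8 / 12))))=-32 / 2205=-0.01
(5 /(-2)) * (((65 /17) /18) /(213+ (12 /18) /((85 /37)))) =-1625 /652668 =-0.00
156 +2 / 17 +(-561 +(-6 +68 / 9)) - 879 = -196196 / 153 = -1282.33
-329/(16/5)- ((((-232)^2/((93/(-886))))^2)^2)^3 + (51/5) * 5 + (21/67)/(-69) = -3410663875976745406318287284686678704503781067778111067737052559295784233486670196676351572565777/10320910310651363326693778256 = -330461536174467044736032600000000000000000000000000000000000000000000.00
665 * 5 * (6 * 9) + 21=179571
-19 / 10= -1.90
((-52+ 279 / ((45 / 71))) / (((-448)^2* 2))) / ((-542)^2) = 1941 / 589596098560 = 0.00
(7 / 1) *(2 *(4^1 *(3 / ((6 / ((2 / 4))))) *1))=14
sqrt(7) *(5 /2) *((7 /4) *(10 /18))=175 *sqrt(7) /72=6.43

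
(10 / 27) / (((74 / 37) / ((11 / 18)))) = 55 / 486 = 0.11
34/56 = 0.61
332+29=361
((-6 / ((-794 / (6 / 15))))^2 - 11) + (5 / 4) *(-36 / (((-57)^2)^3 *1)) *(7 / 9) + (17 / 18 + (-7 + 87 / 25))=-3669082448825260363 / 270271437723382050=-13.58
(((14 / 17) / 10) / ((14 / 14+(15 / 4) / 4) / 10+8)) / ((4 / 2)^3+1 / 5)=1120 / 913767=0.00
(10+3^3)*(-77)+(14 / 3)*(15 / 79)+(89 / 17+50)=-3750836 / 1343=-2792.88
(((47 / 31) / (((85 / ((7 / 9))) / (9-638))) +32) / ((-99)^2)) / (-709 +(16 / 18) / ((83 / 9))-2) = -2694761 / 806739666975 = -0.00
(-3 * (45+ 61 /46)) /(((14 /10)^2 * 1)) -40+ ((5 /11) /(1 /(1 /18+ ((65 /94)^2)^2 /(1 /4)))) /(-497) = -17148747080232065 /154621144092492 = -110.91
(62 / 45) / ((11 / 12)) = 1.50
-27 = -27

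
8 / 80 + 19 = 191 / 10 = 19.10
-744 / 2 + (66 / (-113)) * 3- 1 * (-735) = 40821 / 113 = 361.25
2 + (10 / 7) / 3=52 / 21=2.48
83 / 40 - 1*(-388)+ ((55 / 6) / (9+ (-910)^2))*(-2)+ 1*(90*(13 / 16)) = 5753701057 / 12421635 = 463.20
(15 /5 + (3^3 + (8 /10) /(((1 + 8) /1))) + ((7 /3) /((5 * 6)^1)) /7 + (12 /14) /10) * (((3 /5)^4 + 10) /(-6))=-13377403 /262500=-50.96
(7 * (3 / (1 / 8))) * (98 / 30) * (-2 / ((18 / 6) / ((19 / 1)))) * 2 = -208544 / 15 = -13902.93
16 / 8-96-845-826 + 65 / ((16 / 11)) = -27525 / 16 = -1720.31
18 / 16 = 9 / 8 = 1.12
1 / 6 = 0.17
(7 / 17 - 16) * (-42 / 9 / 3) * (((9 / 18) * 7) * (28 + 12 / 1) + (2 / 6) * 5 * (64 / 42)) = 4759400 / 1377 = 3456.35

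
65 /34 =1.91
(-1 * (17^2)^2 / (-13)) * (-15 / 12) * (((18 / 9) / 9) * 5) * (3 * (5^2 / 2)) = -52200625 / 156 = -334619.39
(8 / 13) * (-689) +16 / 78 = -16528 / 39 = -423.79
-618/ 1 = -618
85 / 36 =2.36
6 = 6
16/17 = 0.94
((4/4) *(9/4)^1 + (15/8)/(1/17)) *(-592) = -20202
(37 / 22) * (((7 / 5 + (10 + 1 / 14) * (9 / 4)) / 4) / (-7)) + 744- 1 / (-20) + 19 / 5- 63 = 683.40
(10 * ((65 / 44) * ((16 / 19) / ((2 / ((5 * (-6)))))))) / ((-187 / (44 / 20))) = 7800 / 3553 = 2.20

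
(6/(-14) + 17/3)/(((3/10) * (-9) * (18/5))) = -2750/5103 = -0.54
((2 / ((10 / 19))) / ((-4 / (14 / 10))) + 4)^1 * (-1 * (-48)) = 3204 / 25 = 128.16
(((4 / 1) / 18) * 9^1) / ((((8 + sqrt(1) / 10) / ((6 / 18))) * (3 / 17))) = 340 / 729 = 0.47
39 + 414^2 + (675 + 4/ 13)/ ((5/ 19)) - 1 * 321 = 11289211/ 65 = 173680.17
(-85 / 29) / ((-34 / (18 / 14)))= 45 / 406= 0.11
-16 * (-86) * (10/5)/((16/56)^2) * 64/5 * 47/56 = 1810816/5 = 362163.20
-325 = -325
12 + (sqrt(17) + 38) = sqrt(17) + 50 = 54.12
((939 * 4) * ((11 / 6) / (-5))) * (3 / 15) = -6886 / 25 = -275.44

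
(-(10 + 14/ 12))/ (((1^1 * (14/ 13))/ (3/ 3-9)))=1742/ 21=82.95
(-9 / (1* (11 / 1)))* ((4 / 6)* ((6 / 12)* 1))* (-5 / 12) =5 / 44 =0.11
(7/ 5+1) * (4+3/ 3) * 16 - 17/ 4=751/ 4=187.75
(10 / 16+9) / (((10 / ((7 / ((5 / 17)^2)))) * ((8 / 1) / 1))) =155771 / 16000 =9.74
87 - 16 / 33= 2855 / 33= 86.52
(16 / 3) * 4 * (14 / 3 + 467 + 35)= 97280 / 9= 10808.89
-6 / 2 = -3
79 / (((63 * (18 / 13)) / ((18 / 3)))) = 1027 / 189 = 5.43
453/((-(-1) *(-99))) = -151/33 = -4.58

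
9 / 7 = 1.29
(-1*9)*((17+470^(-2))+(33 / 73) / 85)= -41956078329 / 274136900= -153.05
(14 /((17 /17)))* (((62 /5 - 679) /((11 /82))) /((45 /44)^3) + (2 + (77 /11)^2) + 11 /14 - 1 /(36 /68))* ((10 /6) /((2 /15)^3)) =-9770821307 /216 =-45235283.83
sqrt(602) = 24.54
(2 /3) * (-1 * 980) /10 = -196 /3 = -65.33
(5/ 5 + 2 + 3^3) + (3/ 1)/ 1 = 33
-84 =-84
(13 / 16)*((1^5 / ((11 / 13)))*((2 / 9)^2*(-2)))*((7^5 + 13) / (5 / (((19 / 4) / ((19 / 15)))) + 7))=-284258 / 1485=-191.42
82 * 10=820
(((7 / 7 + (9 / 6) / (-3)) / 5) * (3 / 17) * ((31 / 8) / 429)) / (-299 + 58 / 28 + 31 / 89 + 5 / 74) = -714581 / 1329254074720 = -0.00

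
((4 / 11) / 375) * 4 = 16 / 4125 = 0.00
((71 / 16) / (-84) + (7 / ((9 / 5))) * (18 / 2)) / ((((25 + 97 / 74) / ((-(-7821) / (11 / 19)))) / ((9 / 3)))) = 7825552059 / 145376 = 53829.74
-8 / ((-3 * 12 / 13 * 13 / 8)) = 16 / 9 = 1.78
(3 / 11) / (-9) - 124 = -4093 / 33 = -124.03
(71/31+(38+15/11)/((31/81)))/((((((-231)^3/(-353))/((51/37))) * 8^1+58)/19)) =2044018613/207422110885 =0.01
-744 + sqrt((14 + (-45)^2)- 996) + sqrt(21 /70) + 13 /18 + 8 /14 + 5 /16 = -748333 /1008 + sqrt(30) /10 + sqrt(1043) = -709.55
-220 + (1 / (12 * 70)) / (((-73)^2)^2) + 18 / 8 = -5194322261309 / 23854522440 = -217.75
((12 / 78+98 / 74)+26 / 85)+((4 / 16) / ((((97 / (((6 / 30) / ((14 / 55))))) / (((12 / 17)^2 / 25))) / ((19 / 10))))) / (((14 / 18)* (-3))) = 147339929242 / 82588722125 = 1.78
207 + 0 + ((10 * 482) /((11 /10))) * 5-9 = 243178 /11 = 22107.09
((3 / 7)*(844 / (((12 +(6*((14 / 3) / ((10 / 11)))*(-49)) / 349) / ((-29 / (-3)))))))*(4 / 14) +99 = 75197767 / 328153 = 229.15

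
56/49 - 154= -1070/7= -152.86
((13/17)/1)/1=13/17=0.76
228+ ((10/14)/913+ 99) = 2089862/6391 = 327.00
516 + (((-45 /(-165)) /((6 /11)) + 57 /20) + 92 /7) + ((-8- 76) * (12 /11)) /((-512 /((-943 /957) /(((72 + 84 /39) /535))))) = 2012580359717 /3788597120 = 531.22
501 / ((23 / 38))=19038 / 23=827.74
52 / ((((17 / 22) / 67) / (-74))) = -5671952 / 17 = -333644.24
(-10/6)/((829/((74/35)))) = -74/17409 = -0.00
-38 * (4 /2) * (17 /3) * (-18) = 7752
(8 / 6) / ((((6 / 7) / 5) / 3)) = 70 / 3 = 23.33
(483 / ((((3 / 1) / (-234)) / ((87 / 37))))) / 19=-3277638 / 703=-4662.36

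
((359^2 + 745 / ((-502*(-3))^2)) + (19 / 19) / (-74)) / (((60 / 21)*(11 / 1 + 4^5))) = 75707439913273 / 1737088772400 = 43.58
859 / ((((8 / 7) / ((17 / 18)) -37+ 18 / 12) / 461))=-11548.56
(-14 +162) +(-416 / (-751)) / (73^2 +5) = 296431924 / 2002917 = 148.00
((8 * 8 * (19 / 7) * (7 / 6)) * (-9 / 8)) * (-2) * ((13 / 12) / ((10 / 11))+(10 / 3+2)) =14877 / 5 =2975.40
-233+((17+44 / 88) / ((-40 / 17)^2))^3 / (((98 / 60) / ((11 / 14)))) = -217.81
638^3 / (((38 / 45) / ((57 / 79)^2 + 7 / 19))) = 615969667847160 / 2253001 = 273399642.45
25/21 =1.19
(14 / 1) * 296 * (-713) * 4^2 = -47274752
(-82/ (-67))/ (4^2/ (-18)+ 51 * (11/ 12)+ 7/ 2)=2952/ 119059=0.02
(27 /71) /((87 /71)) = 9 /29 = 0.31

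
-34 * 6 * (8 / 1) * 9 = -14688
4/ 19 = 0.21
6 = 6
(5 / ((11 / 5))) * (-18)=-40.91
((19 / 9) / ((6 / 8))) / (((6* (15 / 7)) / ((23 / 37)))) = 6118 / 44955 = 0.14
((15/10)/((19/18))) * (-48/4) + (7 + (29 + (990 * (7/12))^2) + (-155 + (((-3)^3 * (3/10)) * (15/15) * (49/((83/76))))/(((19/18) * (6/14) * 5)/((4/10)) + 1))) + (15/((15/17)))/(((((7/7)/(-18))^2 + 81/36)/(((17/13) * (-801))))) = 418822771038679/1287052780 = 325412.27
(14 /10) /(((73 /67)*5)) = 0.26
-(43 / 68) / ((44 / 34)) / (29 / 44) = -0.74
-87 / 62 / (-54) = 29 / 1116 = 0.03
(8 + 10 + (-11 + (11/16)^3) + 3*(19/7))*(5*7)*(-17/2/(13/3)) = -113090715/106496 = -1061.92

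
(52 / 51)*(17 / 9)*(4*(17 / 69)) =3536 / 1863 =1.90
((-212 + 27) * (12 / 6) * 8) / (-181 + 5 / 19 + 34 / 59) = 82954 / 5049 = 16.43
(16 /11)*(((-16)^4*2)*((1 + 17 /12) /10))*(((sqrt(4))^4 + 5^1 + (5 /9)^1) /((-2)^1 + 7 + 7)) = 368705536 /4455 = 82762.19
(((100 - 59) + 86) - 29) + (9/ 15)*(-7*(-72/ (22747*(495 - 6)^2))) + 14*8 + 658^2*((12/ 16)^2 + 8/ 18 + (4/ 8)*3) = 118100668296581663/ 108785707740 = 1085626.69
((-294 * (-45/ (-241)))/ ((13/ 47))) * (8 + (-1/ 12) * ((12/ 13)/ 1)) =-64046430/ 40729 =-1572.50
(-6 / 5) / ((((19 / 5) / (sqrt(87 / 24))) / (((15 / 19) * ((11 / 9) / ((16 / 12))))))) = -165 * sqrt(58) / 2888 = -0.44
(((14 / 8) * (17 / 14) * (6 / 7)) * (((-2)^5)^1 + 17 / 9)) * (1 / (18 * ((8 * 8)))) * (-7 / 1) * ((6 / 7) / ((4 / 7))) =4607 / 9216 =0.50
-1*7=-7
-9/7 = -1.29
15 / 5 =3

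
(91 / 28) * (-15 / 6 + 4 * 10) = 975 / 8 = 121.88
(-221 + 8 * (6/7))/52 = -1499/364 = -4.12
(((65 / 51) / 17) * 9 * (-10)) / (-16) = 0.42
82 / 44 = 41 / 22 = 1.86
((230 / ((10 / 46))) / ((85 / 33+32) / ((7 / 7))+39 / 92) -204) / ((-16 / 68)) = 78475179 / 106259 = 738.53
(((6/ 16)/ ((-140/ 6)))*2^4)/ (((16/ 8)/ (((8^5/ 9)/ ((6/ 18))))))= -49152/ 35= -1404.34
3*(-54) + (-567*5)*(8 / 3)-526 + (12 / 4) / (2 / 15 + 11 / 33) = -8241.57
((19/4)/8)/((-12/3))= -19/128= -0.15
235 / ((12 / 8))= 470 / 3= 156.67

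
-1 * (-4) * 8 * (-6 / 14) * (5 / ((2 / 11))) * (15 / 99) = -400 / 7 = -57.14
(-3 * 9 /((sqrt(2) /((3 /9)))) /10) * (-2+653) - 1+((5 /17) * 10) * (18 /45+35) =1753 /17 - 5859 * sqrt(2) /20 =-311.18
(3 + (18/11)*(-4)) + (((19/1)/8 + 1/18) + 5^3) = 123.89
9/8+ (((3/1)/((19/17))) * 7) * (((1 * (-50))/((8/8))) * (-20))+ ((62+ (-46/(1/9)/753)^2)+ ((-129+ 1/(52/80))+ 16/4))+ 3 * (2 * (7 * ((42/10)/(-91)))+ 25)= 900278036111/47880760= 18802.50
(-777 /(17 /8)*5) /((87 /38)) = -393680 /493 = -798.54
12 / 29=0.41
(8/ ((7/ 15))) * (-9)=-1080/ 7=-154.29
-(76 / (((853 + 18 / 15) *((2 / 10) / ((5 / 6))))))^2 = -0.14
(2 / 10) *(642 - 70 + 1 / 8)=4577 / 40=114.42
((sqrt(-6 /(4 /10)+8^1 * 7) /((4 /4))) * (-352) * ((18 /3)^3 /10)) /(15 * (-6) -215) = 159.62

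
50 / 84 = 0.60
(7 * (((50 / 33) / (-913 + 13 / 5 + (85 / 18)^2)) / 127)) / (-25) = 7560 / 2009896031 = 0.00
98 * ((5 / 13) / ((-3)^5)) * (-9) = 490 / 351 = 1.40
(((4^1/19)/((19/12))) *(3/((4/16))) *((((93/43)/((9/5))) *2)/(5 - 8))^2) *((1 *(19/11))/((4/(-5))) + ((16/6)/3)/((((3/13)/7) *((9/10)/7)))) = 3412172728000/16057782873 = 212.49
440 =440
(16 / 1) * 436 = 6976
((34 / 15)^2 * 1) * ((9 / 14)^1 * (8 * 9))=237.81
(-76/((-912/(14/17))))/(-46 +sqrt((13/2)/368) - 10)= -144256/117712233 - 14 *sqrt(598)/117712233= -0.00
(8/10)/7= 4/35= 0.11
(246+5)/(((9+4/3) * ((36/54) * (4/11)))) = 24849/248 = 100.20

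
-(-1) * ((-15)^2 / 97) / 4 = 225 / 388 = 0.58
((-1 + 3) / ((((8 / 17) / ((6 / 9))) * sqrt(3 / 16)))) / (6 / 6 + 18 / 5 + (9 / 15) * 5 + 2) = 85 * sqrt(3) / 216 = 0.68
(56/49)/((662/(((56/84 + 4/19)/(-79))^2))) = 10000/46981829853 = 0.00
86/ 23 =3.74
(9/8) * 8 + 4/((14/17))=97/7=13.86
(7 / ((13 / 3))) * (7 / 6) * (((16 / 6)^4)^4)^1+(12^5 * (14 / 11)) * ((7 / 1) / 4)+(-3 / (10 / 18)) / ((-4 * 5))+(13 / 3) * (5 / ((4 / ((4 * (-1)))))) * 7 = 7926815570896096681 / 615568110300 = 12877235.58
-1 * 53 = -53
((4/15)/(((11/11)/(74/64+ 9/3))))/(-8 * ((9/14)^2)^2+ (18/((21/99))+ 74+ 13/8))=319333/45844455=0.01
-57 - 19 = -76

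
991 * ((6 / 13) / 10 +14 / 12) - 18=461723 / 390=1183.91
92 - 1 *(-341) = 433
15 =15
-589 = -589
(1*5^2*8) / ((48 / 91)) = 2275 / 6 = 379.17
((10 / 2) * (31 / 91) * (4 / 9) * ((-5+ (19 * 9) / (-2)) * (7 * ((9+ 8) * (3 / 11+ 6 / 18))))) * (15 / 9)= -95387000 / 11583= -8235.09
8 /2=4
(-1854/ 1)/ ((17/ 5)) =-9270/ 17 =-545.29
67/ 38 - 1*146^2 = -809941/ 38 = -21314.24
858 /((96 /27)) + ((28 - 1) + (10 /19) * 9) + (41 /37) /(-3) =9201313 /33744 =272.68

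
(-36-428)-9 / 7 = -3257 / 7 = -465.29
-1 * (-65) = 65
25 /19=1.32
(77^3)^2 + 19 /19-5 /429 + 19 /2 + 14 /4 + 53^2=89413202269243 /429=208422382911.99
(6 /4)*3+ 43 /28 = 169 /28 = 6.04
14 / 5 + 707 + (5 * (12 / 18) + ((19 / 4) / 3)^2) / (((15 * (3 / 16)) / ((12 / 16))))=384133 / 540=711.36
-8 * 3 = -24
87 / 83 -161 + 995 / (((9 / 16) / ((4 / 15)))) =698636 / 2241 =311.75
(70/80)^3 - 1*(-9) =4951/512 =9.67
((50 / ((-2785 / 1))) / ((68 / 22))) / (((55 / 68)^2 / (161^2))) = -7050512 / 30635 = -230.15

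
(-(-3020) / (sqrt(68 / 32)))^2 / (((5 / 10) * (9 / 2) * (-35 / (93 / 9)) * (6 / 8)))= -7237949440 / 9639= -750902.53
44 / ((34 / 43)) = 946 / 17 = 55.65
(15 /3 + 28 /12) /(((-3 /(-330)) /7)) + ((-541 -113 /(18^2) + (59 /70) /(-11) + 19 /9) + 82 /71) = 45243699407 /8856540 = 5108.51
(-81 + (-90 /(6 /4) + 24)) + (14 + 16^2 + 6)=159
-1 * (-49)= 49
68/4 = 17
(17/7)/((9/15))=85/21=4.05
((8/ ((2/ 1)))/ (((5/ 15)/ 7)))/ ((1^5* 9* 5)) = 1.87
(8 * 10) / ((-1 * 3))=-80 / 3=-26.67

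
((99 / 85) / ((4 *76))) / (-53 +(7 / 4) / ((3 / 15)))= -33 / 381140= -0.00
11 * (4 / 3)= 44 / 3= 14.67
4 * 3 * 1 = 12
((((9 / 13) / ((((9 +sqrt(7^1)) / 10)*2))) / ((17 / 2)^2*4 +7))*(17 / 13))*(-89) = -612765 / 3701776 +68085*sqrt(7) / 3701776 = -0.12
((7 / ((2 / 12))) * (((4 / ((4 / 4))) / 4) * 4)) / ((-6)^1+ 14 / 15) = -630 / 19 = -33.16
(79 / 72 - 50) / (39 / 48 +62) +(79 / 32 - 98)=-27875909 / 289440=-96.31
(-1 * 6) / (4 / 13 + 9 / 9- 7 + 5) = 26 / 3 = 8.67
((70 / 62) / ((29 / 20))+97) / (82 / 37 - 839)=-3252411 / 27833939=-0.12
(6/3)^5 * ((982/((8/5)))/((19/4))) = 78560/19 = 4134.74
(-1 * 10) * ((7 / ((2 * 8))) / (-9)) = 35 / 72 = 0.49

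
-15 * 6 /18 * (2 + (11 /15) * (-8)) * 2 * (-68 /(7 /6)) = -15776 /7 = -2253.71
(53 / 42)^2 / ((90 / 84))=2809 / 1890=1.49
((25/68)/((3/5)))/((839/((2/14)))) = 125/1198092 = 0.00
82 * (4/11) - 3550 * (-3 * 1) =10679.82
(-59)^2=3481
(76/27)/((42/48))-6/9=482/189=2.55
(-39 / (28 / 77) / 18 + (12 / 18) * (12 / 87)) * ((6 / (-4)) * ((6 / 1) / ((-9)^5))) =-1361 / 1522152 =-0.00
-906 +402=-504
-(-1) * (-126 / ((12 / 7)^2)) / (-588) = 7 / 96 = 0.07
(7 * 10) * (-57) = -3990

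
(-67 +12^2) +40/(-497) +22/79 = 3031025/39263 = 77.20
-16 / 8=-2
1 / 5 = 0.20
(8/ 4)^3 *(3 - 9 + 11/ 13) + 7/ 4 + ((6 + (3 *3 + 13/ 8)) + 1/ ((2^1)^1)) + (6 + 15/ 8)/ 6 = -4377/ 208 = -21.04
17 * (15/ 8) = 31.88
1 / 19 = 0.05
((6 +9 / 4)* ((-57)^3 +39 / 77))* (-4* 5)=213897330 / 7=30556761.43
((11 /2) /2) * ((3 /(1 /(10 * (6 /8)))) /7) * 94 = 23265 /28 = 830.89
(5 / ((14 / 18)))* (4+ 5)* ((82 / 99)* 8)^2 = 2151680 / 847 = 2540.35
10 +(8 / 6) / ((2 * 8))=121 / 12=10.08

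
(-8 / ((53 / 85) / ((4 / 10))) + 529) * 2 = 55530 / 53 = 1047.74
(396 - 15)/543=127/181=0.70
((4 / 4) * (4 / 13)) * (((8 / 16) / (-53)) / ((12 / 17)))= -17 / 4134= -0.00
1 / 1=1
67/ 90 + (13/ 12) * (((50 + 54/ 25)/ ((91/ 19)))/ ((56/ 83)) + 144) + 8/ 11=84872213/ 485100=174.96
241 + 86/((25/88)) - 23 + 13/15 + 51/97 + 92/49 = 186789332/356475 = 523.99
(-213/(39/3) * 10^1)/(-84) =355/182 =1.95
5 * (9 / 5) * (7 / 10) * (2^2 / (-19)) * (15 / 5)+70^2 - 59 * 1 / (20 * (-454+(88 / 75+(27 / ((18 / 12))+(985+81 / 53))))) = 4080071774857 / 833345320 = 4896.02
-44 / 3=-14.67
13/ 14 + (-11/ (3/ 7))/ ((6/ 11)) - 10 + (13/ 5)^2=-77753/ 1575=-49.37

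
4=4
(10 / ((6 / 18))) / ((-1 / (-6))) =180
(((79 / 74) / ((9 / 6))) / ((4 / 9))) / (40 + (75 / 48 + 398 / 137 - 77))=-129876 / 2638507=-0.05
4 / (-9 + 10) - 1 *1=3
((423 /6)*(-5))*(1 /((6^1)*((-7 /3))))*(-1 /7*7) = -25.18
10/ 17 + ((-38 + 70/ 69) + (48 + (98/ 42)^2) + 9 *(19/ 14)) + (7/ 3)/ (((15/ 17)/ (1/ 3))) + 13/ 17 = 22840441/ 738990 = 30.91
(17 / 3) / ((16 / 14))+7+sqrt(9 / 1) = 359 / 24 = 14.96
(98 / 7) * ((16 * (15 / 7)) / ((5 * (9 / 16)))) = 512 / 3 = 170.67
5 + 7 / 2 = 17 / 2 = 8.50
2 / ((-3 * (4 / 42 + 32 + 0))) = -7 / 337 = -0.02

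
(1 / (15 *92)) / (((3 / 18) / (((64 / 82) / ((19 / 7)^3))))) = 5488 / 32340185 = 0.00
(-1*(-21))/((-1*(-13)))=21/13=1.62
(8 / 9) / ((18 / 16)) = 64 / 81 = 0.79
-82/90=-0.91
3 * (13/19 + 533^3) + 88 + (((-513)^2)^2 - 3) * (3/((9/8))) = 3517698985892/19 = 185142051889.05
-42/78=-7/13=-0.54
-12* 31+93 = -279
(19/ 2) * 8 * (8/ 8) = 76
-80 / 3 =-26.67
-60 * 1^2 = -60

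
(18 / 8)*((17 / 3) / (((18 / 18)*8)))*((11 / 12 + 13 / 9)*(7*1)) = 10115 / 384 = 26.34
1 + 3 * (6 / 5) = 23 / 5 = 4.60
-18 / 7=-2.57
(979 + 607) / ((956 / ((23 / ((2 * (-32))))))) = -18239 / 30592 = -0.60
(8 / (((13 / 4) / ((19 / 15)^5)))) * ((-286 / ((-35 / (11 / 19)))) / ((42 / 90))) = 1009205824 / 12403125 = 81.37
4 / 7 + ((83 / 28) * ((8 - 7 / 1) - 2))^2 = 7337 / 784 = 9.36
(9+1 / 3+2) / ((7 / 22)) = 748 / 21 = 35.62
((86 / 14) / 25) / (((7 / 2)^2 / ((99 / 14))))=8514 / 60025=0.14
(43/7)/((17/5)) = 1.81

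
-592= -592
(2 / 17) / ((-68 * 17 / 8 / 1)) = -0.00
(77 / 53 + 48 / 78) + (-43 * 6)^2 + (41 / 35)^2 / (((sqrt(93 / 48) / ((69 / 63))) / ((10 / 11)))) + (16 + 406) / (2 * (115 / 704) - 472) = 309304 * sqrt(31) / 1754445 + 7614655195793 / 114393981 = 66566.16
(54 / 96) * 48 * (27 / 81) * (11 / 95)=99 / 95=1.04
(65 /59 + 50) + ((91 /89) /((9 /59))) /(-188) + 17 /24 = 919998745 /17769384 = 51.77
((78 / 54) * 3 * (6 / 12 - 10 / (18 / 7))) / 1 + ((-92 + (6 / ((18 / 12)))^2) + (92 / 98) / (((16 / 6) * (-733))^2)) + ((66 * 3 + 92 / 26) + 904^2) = 817326.85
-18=-18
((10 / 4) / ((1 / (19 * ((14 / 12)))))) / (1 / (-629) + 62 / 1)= 0.89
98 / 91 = 1.08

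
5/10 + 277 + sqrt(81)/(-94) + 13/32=417827/1504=277.81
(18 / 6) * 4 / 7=12 / 7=1.71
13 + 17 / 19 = 13.89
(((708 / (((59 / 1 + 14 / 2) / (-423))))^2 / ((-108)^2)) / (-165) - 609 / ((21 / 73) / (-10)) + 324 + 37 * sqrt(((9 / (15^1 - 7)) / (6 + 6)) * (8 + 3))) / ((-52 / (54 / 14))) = -15440908031 / 9689680 - 999 * sqrt(66) / 2912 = -1596.33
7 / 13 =0.54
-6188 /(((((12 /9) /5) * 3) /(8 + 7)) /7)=-812175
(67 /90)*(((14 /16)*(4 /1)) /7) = 67 /180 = 0.37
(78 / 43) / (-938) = -39 / 20167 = -0.00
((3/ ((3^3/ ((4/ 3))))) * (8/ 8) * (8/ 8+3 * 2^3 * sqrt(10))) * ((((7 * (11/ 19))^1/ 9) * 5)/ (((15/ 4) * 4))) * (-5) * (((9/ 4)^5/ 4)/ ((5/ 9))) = -168399 * sqrt(10)/ 2432-56133/ 19456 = -221.85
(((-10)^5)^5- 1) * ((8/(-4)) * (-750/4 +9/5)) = -18570000000000000000000001857/5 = -3714000000000000000000000000.00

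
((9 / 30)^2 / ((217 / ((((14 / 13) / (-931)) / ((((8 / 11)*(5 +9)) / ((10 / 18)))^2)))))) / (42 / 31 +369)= -121 / 31374824173056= -0.00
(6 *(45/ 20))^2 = 729/ 4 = 182.25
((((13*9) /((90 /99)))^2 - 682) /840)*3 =1588169 /28000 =56.72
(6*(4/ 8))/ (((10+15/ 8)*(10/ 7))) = 84/ 475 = 0.18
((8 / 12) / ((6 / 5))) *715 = 397.22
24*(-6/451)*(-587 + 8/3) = 84144/451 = 186.57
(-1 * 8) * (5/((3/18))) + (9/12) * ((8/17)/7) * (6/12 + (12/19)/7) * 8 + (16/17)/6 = -11376688/47481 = -239.61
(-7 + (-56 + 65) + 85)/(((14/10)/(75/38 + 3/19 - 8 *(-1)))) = 23925/38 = 629.61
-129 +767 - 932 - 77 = -371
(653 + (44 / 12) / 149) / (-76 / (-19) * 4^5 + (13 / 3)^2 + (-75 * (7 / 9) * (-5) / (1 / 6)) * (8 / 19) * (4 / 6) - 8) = 16638414 / 117152591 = 0.14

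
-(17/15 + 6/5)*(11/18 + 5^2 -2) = -2975/54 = -55.09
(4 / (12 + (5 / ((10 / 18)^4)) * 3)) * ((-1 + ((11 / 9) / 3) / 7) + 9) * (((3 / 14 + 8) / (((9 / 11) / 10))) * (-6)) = -418825000 / 3655449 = -114.58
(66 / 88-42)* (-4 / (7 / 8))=1320 / 7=188.57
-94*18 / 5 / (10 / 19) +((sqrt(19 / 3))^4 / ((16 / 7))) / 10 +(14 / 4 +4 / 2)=-4577077 / 7200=-635.71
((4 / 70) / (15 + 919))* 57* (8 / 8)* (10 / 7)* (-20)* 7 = -2280 / 3269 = -0.70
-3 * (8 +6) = -42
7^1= 7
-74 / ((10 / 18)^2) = -5994 / 25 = -239.76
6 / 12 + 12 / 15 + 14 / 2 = 83 / 10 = 8.30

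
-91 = -91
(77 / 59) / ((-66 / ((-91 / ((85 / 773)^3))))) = 294223877129 / 217400250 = 1353.37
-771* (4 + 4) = -6168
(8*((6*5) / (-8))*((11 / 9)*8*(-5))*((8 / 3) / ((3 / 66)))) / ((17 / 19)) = 14713600 / 153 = 96167.32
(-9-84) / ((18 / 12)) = -62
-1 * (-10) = 10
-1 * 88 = -88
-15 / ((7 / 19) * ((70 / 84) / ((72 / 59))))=-24624 / 413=-59.62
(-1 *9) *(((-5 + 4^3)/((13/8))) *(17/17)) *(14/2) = -29736/13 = -2287.38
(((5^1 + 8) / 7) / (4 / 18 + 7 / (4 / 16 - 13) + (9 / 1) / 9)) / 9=221 / 721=0.31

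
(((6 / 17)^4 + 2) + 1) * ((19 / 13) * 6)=28711926 / 1085773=26.44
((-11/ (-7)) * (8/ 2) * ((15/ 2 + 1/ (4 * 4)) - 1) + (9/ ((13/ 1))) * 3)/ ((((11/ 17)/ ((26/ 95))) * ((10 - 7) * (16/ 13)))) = 165971/ 33440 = 4.96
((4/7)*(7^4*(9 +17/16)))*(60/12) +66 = 276379/4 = 69094.75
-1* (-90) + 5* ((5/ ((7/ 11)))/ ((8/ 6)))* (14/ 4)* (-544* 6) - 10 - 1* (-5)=-336515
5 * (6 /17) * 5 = 150 /17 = 8.82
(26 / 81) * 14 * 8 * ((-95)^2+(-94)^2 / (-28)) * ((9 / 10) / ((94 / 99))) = 69745104 / 235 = 296787.68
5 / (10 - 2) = 5 / 8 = 0.62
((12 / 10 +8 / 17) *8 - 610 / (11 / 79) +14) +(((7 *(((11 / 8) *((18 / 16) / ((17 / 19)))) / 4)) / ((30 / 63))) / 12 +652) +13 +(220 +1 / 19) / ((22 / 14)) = -3547.98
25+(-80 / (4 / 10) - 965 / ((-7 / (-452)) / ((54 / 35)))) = -4719319 / 49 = -96312.63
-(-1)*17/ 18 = 17/ 18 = 0.94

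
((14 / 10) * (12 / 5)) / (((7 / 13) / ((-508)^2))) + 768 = 40277184 / 25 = 1611087.36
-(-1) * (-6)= -6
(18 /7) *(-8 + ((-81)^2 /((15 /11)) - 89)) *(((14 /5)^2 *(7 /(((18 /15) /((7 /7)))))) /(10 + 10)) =3465084 /125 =27720.67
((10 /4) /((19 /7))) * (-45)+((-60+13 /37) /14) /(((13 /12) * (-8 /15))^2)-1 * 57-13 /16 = -1490618575 /13306384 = -112.02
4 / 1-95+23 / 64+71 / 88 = -63243 / 704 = -89.83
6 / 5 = 1.20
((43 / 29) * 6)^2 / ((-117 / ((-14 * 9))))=931896 / 10933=85.24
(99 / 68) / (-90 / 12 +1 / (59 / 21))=-0.20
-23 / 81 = -0.28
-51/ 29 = -1.76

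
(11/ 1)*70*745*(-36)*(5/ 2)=-51628500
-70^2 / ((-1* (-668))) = -1225 / 167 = -7.34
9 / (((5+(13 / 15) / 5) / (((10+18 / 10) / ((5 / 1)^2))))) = 1593 / 1940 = 0.82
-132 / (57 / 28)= -1232 / 19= -64.84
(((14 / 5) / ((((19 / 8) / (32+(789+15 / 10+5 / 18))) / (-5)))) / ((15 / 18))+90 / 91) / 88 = -15091787 / 228228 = -66.13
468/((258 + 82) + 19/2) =312/233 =1.34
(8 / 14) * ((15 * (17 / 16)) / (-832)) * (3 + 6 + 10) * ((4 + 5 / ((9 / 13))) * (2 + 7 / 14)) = -815575 / 139776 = -5.83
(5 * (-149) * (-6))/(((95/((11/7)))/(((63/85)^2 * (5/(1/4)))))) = 22303512/27455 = 812.37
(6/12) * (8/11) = 4/11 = 0.36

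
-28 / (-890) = 14 / 445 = 0.03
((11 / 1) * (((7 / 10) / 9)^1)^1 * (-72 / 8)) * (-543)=41811 / 10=4181.10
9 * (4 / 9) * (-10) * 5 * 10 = -2000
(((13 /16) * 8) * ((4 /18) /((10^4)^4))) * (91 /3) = 1183 /270000000000000000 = 0.00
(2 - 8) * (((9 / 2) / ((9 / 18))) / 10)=-27 / 5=-5.40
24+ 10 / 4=26.50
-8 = -8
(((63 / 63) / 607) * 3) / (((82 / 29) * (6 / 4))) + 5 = 124464 / 24887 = 5.00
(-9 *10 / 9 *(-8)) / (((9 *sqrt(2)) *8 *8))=5 *sqrt(2) / 72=0.10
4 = 4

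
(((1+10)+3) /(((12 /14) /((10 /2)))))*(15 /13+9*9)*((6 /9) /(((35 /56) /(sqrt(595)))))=279104*sqrt(595) /39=174566.11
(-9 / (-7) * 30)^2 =72900 / 49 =1487.76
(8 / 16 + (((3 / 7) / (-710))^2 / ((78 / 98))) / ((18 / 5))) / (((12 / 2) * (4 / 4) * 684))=3931981 / 32273691840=0.00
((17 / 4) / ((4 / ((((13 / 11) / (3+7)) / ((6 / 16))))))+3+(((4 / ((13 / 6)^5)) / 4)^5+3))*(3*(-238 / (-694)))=3510839184619735919070946942186567 / 538686340534932784284786668163620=6.52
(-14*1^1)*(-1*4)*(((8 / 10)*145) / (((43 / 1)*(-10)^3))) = -812 / 5375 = -0.15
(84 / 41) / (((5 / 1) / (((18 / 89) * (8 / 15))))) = 4032 / 91225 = 0.04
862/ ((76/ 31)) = 13361/ 38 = 351.61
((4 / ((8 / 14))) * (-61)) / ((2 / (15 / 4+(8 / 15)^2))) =-1550437 / 1800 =-861.35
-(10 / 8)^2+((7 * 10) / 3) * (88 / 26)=77.41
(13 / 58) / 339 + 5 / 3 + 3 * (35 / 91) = 721109 / 255606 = 2.82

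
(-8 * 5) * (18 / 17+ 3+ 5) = -6160 / 17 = -362.35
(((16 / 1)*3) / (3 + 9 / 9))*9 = 108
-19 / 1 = -19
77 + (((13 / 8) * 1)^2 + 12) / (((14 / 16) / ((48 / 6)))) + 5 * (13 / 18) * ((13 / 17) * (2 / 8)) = 1812539 / 8568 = 211.55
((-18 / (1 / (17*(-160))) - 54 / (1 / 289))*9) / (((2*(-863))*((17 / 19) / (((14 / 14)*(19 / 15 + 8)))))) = -7772463 / 4315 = -1801.27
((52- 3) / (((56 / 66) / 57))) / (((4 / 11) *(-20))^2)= 1593207 / 25600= 62.23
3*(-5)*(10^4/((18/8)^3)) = -3200000/243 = -13168.72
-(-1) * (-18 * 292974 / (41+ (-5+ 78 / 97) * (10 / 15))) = -1534597812 / 11117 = -138040.64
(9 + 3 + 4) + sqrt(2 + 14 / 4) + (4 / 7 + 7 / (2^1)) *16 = sqrt(22) / 2 + 568 / 7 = 83.49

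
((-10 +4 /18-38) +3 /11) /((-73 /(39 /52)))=4703 /9636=0.49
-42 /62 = -21 /31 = -0.68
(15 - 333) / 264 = -53 / 44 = -1.20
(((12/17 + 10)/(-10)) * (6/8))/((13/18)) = -189/170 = -1.11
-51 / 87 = -17 / 29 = -0.59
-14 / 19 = -0.74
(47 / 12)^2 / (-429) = -2209 / 61776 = -0.04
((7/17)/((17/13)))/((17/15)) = 1365/4913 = 0.28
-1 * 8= -8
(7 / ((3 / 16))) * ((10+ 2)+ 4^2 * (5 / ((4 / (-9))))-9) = -6608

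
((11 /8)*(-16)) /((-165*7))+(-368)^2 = 14219522 /105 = 135424.02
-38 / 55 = -0.69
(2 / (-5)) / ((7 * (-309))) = 0.00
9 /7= 1.29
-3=-3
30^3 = 27000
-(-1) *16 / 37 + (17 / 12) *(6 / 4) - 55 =-15523 / 296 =-52.44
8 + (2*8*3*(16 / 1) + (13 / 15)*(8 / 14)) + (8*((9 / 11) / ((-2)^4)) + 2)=1799269 / 2310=778.90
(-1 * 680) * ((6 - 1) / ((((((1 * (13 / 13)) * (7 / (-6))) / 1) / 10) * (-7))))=-204000 / 49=-4163.27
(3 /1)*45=135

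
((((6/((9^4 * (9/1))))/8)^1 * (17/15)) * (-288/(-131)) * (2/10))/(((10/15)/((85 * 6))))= 2312/477495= 0.00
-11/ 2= -5.50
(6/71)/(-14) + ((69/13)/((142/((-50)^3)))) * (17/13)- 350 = -542585557/83993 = -6459.89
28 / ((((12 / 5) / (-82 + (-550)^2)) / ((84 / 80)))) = 7409241 / 2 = 3704620.50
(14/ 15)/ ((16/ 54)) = 63/ 20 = 3.15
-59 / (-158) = 59 / 158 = 0.37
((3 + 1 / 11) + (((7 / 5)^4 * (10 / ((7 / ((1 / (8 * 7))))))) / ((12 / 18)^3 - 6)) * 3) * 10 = 30.39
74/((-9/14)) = -1036/9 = -115.11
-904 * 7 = -6328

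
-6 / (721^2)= -6 / 519841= -0.00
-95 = -95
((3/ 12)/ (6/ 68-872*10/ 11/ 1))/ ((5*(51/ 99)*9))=-121/ 8893410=-0.00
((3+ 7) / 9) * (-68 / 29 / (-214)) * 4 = 1360 / 27927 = 0.05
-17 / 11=-1.55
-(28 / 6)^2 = -196 / 9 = -21.78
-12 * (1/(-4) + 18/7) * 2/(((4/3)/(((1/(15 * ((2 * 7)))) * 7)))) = -1.39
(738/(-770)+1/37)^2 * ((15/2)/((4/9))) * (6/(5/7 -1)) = -1782403218/5797715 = -307.43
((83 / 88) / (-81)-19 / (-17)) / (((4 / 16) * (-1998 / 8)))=-268042 / 15131853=-0.02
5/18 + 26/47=703/846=0.83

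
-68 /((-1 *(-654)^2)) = 17 /106929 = 0.00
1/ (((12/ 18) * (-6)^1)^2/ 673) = 673/ 16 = 42.06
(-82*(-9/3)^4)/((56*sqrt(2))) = -3321*sqrt(2)/56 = -83.87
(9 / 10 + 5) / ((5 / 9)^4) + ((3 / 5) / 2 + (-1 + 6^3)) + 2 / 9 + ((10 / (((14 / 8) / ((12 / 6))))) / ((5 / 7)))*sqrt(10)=16*sqrt(10) + 7803508 / 28125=328.05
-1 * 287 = -287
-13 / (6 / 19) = -247 / 6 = -41.17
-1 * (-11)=11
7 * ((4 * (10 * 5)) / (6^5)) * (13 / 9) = 2275 / 8748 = 0.26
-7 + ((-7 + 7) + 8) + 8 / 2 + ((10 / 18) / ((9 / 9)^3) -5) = 0.56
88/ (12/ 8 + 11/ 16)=1408/ 35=40.23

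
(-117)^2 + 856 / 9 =124057 / 9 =13784.11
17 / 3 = 5.67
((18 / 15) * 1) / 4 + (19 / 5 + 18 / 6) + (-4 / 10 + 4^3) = 70.70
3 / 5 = 0.60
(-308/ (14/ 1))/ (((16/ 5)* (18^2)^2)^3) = -0.00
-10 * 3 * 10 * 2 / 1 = -600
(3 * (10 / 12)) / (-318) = -5 / 636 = -0.01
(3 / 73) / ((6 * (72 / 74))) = 37 / 5256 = 0.01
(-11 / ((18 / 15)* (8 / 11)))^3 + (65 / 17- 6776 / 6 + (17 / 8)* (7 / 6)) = -5875936597 / 1880064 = -3125.39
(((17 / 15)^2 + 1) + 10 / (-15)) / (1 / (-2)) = -728 / 225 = -3.24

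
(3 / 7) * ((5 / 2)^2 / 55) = 15 / 308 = 0.05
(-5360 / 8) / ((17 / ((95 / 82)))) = -45.66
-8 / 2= -4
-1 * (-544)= 544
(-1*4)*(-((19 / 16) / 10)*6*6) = 171 / 10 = 17.10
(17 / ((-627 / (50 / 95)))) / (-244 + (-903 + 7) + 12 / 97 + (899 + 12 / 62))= 511190 / 8621831229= 0.00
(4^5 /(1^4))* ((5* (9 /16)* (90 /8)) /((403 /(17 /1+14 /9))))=601200 /403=1491.81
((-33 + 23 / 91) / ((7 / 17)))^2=2566435600 / 405769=6324.87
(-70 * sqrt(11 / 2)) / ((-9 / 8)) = 280 * sqrt(22) / 9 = 145.92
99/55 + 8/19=2.22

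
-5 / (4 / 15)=-75 / 4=-18.75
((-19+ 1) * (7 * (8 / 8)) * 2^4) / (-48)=42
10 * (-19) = -190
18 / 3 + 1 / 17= 103 / 17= 6.06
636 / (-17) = -636 / 17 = -37.41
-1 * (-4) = 4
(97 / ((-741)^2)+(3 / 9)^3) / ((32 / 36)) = 15325 / 366054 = 0.04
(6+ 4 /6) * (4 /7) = 80 /21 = 3.81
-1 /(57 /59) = -59 /57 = -1.04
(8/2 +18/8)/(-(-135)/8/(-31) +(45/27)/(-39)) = -36270/3407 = -10.65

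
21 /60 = 7 /20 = 0.35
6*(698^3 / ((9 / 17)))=11562325328 / 3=3854108442.67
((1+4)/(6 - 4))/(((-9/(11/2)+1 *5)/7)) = 385/74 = 5.20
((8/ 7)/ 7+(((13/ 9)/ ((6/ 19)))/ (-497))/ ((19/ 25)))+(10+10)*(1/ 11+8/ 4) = 86730727/ 2066526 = 41.97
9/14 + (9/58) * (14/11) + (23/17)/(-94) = 1473644/1784167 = 0.83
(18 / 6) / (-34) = -3 / 34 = -0.09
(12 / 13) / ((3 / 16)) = 64 / 13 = 4.92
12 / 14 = 6 / 7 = 0.86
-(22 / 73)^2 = -484 / 5329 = -0.09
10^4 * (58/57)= 580000/57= 10175.44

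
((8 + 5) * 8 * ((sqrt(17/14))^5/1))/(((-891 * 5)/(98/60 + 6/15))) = -229177 * sqrt(238)/45841950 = -0.08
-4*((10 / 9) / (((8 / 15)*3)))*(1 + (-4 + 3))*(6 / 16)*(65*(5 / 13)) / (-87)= 0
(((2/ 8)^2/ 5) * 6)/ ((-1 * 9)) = -1/ 120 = -0.01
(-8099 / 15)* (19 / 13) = -11837 / 15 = -789.13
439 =439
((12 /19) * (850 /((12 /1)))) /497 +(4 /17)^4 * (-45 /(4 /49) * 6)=-7924584110 /788688803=-10.05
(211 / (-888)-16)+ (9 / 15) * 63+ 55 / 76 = 1880053 / 84360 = 22.29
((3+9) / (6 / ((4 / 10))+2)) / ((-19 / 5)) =-60 / 323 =-0.19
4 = 4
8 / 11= 0.73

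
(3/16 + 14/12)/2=65/96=0.68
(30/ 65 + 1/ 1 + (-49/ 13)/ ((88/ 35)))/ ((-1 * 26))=43/ 29744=0.00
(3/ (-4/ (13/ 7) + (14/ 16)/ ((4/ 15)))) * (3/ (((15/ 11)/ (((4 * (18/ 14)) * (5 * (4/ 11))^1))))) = 179712/ 3283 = 54.74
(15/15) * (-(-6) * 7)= 42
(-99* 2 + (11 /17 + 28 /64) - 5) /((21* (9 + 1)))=-18307 /19040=-0.96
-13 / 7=-1.86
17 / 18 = 0.94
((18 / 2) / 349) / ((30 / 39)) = 117 / 3490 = 0.03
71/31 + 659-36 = 19384/31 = 625.29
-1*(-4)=4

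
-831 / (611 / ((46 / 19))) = -38226 / 11609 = -3.29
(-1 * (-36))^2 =1296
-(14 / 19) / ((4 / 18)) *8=-504 / 19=-26.53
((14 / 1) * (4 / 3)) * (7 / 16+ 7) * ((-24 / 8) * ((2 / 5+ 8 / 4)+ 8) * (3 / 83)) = -64974 / 415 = -156.56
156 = 156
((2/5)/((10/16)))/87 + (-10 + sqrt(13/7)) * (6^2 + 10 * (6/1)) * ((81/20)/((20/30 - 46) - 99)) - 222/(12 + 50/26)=7.33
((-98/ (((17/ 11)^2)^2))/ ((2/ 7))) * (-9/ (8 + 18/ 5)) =225983835/ 4844218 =46.65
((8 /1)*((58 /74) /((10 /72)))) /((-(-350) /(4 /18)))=928 /32375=0.03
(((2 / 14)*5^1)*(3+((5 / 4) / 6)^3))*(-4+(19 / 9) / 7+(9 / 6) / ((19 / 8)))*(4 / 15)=-152702587 / 86873472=-1.76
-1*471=-471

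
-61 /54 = -1.13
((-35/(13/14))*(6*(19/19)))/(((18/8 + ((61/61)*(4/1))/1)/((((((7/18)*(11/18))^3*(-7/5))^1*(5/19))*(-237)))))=-12370674701/291702060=-42.41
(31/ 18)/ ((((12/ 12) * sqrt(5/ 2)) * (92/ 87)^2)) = 26071 * sqrt(10)/ 84640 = 0.97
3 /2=1.50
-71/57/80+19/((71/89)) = 7705919/323760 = 23.80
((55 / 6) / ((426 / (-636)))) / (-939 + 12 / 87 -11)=84535 / 5867298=0.01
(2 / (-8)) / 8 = -1 / 32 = -0.03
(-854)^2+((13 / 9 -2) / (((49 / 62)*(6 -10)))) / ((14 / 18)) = 500310931 / 686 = 729316.23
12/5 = 2.40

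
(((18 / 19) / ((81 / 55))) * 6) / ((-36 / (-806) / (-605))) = -26819650 / 513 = -52280.02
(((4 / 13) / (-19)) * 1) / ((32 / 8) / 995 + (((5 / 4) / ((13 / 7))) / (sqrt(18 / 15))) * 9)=6622720 / 3110780659093 - 1663242000 * sqrt(30) / 3110780659093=-0.00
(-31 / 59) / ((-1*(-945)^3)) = -31 / 49790608875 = -0.00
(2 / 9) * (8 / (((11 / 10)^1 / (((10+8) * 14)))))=407.27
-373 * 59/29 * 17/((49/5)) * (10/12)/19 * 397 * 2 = -3713131075/80997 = -45842.82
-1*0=0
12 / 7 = 1.71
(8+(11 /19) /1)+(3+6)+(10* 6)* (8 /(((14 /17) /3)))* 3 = 5263.29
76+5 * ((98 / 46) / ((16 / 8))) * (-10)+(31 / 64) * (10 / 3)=53773 / 2208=24.35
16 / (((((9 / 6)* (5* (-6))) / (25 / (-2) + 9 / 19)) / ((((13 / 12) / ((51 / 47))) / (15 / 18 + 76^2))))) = 1116908 / 1511392905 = 0.00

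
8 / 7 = 1.14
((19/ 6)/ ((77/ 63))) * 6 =171/ 11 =15.55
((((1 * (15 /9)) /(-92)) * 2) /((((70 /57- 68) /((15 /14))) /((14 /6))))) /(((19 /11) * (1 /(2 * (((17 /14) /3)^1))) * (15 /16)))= 0.00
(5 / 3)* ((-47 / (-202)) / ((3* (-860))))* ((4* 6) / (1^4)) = -47 / 13029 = -0.00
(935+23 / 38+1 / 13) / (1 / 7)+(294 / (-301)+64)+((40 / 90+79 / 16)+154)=10357535395 / 1529424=6772.18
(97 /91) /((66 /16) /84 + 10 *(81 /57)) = 58976 /788957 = 0.07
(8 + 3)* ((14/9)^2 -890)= -790834/81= -9763.38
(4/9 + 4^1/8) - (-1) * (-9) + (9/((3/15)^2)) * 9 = 36305/18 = 2016.94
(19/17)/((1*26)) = 0.04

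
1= 1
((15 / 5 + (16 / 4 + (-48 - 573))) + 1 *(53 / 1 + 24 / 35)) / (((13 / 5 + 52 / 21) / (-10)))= 588330 / 533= 1103.81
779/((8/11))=8569/8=1071.12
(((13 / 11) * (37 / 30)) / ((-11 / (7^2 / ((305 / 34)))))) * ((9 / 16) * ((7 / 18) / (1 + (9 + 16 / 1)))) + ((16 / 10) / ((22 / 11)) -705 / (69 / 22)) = -182519968261 / 814862400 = -223.99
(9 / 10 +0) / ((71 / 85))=153 / 142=1.08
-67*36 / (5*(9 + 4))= -2412 / 65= -37.11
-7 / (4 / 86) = -301 / 2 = -150.50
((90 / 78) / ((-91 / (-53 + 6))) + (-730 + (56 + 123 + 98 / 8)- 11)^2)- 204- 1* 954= 301067.66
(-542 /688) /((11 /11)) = -0.79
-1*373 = -373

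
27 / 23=1.17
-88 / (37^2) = -88 / 1369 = -0.06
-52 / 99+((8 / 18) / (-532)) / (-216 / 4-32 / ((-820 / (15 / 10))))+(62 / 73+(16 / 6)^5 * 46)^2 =65310021057419590961221 / 1696906543802778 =38487694.74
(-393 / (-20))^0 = 1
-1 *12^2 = -144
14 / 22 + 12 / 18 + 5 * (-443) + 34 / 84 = -340847 / 154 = -2213.29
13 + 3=16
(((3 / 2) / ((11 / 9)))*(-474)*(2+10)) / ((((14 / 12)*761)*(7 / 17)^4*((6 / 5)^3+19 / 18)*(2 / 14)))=-86581042398000 / 125878602773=-687.81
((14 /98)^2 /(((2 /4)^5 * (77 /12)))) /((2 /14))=0.71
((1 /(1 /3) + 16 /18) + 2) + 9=134 /9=14.89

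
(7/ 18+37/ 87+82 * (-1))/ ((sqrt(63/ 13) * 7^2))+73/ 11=73/ 11- 42379 * sqrt(91)/ 537138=5.88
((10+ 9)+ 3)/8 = 2.75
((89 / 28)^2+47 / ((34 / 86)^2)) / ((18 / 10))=39122845 / 226576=172.67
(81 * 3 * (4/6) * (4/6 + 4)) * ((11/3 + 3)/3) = 1680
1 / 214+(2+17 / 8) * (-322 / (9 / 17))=-3221443 / 1284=-2508.91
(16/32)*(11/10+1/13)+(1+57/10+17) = 1263/52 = 24.29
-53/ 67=-0.79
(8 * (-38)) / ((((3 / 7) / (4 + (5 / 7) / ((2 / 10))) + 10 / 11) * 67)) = -177232 / 37721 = -4.70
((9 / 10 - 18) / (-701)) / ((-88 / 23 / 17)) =-66861 / 616880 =-0.11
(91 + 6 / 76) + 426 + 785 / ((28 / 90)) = 404359 / 133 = 3040.29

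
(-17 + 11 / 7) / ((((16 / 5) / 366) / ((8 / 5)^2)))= -158112 / 35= -4517.49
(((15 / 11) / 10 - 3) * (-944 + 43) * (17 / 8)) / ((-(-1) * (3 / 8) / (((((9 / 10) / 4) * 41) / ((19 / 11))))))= 118691433 / 1520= 78086.47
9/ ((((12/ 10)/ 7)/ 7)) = 735/ 2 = 367.50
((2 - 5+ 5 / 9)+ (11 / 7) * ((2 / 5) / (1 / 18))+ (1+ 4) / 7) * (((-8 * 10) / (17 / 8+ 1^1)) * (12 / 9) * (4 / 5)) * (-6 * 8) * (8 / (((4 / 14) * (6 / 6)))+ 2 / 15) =41747021824 / 118125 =353413.94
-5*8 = -40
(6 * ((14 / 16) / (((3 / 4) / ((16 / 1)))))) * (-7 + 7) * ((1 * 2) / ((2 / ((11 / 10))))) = 0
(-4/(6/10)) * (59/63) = -1180/189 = -6.24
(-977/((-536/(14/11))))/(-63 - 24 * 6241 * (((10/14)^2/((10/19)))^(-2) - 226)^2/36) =-557040824375/50547803739345769692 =-0.00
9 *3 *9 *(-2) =-486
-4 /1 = -4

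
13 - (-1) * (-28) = -15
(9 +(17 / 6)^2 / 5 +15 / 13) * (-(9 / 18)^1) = -27517 / 4680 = -5.88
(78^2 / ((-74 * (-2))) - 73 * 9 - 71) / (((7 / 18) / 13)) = -5947110 / 259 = -22961.81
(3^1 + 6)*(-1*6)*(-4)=216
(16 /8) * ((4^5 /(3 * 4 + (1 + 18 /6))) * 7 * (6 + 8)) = 12544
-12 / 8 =-1.50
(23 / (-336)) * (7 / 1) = -23 / 48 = -0.48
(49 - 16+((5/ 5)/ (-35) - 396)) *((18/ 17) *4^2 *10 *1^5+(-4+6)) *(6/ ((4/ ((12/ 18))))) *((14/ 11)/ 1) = -74050568/ 935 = -79198.47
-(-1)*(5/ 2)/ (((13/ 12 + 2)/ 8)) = 240/ 37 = 6.49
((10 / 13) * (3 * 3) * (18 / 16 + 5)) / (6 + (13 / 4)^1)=2205 / 481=4.58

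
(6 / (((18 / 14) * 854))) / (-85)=-0.00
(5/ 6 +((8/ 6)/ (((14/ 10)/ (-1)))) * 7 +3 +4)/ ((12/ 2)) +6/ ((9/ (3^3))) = 655/ 36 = 18.19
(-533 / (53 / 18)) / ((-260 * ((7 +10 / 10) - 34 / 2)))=-41 / 530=-0.08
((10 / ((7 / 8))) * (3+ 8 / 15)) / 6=424 / 63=6.73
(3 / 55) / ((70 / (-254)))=-381 / 1925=-0.20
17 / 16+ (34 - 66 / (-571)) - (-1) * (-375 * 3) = -9956613 / 9136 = -1089.82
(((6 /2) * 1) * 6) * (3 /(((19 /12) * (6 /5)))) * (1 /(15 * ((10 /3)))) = 54 /95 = 0.57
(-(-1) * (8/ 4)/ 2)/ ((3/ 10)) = 3.33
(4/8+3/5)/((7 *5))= 11/350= 0.03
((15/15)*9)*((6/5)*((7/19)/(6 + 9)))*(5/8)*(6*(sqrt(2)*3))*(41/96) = 7749*sqrt(2)/6080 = 1.80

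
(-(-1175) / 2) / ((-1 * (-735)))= 235 / 294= 0.80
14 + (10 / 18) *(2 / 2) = 131 / 9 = 14.56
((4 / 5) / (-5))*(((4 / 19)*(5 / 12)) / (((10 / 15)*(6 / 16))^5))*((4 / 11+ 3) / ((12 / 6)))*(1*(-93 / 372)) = 18944 / 3135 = 6.04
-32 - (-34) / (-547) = -17538 / 547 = -32.06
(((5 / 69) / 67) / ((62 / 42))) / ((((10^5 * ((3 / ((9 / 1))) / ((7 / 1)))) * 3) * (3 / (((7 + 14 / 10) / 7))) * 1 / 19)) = 931 / 2388550000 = 0.00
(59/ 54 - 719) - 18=-39739/ 54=-735.91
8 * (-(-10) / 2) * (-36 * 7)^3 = -640120320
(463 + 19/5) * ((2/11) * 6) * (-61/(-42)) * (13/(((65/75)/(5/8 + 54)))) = 93326157/154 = 606014.01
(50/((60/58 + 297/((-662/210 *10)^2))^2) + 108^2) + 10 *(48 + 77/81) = 31482161880681010034/2584396400367681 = 12181.63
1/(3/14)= 4.67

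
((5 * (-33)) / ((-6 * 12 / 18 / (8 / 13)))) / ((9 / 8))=880 / 39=22.56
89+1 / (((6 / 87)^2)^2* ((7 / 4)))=709773 / 28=25349.04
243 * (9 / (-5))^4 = 1594323 / 625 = 2550.92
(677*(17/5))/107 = 21.51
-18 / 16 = -9 / 8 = -1.12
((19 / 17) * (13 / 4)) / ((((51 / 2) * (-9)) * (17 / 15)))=-1235 / 88434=-0.01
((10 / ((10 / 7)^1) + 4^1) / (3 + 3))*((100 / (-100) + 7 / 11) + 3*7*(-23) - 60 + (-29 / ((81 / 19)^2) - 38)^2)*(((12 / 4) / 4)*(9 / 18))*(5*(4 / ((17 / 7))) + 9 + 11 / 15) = 12655.49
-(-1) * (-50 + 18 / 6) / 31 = -47 / 31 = -1.52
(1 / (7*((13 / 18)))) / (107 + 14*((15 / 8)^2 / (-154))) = 12672 / 6834373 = 0.00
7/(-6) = -1.17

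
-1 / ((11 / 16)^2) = -2.12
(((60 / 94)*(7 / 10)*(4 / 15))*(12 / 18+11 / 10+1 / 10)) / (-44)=-0.01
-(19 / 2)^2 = -361 / 4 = -90.25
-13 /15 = -0.87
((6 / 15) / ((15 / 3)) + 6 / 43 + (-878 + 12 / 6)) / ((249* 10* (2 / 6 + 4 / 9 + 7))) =-706098 / 15614375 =-0.05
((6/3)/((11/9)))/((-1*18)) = -1/11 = -0.09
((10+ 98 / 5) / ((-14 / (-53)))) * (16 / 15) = 62752 / 525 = 119.53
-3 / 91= -0.03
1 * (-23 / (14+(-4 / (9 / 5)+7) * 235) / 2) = -207 / 20462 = -0.01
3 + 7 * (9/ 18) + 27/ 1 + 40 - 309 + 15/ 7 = -3267/ 14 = -233.36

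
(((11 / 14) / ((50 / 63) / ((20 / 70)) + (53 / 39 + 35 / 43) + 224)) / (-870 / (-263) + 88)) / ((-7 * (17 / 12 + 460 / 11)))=-36946503 / 297503044600027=-0.00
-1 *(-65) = 65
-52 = -52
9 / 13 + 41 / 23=2.47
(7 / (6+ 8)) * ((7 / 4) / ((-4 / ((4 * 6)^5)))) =-1741824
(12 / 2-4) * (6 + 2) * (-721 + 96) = -10000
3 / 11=0.27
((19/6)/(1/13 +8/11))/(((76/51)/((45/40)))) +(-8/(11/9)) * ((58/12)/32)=160629/80960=1.98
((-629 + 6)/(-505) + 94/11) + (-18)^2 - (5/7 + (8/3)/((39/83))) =1489473802/4549545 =327.39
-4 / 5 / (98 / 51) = -102 / 245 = -0.42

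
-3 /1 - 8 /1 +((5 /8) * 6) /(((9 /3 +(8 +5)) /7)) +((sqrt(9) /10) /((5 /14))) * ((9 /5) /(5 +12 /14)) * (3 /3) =-2985203 /328000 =-9.10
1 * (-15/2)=-15/2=-7.50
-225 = -225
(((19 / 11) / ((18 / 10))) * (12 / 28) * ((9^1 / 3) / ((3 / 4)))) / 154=190 / 17787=0.01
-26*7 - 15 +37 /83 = -16314 /83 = -196.55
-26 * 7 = -182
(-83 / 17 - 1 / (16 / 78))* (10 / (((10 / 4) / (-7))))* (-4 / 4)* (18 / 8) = -83601 / 136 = -614.71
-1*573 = -573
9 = 9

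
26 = 26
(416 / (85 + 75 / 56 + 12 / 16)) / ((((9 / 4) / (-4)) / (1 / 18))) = -186368 / 395037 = -0.47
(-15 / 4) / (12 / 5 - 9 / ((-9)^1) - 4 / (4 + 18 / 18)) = -75 / 52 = -1.44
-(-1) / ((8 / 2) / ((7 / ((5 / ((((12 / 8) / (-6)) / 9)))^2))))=0.00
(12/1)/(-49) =-0.24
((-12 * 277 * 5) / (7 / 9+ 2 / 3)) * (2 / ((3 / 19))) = -1894680 / 13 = -145744.62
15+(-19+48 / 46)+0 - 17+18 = -45 / 23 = -1.96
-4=-4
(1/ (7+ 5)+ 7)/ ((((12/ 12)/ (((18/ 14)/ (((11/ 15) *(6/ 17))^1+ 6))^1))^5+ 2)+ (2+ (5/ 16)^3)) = 7601596330032000000/ 2937975487877679549529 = 0.00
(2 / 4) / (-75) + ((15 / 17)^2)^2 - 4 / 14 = 27515303 / 87697050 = 0.31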